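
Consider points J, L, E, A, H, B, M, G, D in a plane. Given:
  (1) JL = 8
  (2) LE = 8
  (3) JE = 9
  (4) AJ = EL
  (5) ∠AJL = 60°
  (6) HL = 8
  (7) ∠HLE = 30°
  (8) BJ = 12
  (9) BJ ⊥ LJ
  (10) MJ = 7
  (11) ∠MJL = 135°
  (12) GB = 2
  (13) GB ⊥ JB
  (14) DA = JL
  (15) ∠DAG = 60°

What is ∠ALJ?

From the given relations: AJ = EL = 8.
Step 1: By the law of cosines on triangle LJA: LA² = 8² + 8² − 2·8·8·cos(60°) = 64, so LA = 8.
Step 2: By the inverse law of cosines on triangle ALJ: cos(∠ALJ) = (8² + 8² − 8²) / (2·8·8) = 64/128 = 0.5, so ∠ALJ = 60°.

Therefore, the measure of angle ∠ALJ = 60°.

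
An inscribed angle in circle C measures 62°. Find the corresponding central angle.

By the inscribed angle theorem, the central angle is twice the inscribed angle.
Central angle = 2 × 62° = 124°

124°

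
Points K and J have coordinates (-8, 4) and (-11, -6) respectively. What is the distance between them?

The horizontal distance is |-11 - -8| = 3 and the vertical distance is |-6 - 4| = 10.
By the Pythagorean theorem, d = sqrt(3^2 + 10^2) = sqrt(109).

sqrt(109)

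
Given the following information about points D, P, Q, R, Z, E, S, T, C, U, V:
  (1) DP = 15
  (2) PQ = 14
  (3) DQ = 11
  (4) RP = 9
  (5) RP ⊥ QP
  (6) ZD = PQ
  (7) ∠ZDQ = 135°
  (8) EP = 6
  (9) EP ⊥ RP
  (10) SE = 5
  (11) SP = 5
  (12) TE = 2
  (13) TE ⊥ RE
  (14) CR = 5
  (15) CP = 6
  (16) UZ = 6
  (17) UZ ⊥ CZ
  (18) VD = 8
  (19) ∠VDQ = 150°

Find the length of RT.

Step 1: By the law of cosines on triangle EPR: ER² = 6² + 9² − 2·6·9·cos(90°) = 117, so ER = 3·√13.
Step 2: By the law of cosines on triangle RET: RT² = (3·√13)² + 2² − 2·3·√13·2·cos(90°) = 121, so RT = 11.

Therefore, the length of RT = 11.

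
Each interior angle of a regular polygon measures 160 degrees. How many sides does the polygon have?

The exterior angle is the supplement of the interior angle: 180 - 160 = 20 degrees.
Since the exterior angles of any convex polygon sum to 360 degrees, the number of sides is 360 / 20 = 18.

18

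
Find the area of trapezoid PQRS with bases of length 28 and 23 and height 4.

Area = (28 + 23) * 4 / 2 = 204 / 2 = 102

102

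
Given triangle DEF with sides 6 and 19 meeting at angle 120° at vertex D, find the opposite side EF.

Law of cosines: EF^2 = 6^2 + 19^2 - 2(6)(19)cos(120°) = 511, so EF = sqrt(511).

sqrt(511)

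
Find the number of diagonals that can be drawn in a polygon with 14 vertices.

Each of the 14 vertices connects to 11 non-adjacent vertices via diagonals.
Total connections = 14 × 11 = 154, but each diagonal is counted twice.
Number of diagonals = 154 / 2 = 77.

77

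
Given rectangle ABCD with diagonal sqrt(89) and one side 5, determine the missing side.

The diagonal of a rectangle forms a right triangle with the two sides.
Rearranging the Pythagorean theorem: missing side = sqrt(d^2 - known^2).
= sqrt(89 - 25) = sqrt(64) = 8.

8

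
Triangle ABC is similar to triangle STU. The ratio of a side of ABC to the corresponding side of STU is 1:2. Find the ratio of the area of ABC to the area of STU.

The ratio of areas of similar triangles equals the square of the side ratio.
Side ratio = 1:2
Area ratio = (1/2)^2 = 1/4 = 1:4

1:4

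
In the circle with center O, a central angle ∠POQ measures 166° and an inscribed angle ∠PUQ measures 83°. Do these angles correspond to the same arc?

By the inscribed angle theorem, if both angles subtend the same arc, the inscribed angle must be half the central angle.
Half of 166° = 83°, which equals the given inscribed angle of 83°.
Therefore, yes, they correspond to the same arc.

Yes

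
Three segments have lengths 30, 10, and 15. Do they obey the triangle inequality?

Check the triangle inequality: 10 + 15 = 25 ≤ 30.
Since the sum of two sides does not exceed the third, no triangle can be formed.

No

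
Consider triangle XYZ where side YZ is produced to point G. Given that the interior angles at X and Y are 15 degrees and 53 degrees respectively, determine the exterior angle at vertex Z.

Exterior angle = 15 + 53 = 68 degrees (exterior angle theorem).

68 degrees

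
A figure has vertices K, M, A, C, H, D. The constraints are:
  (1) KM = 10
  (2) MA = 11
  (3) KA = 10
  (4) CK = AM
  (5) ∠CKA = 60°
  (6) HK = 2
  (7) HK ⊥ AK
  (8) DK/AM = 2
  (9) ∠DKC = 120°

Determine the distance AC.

From the given relations: CK = AM = 11.
Step 1: By the law of cosines on triangle AKC: AC² = 10² + 11² − 2·10·11·cos(60°) = 111, so AC = √111.

Therefore, the length of AC = √111.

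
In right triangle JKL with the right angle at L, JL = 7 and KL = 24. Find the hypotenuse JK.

By the Pythagorean theorem: JK^2 = JL^2 + KL^2
JK^2 = 7^2 + 24^2 = 49 + 576 = 625
JK = sqrt(625) = 25

25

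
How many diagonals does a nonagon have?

Total line segments between 9 vertices = C(9,2) = 36.
Subtract the 9 sides: 36 - 9 = 27 diagonals.

27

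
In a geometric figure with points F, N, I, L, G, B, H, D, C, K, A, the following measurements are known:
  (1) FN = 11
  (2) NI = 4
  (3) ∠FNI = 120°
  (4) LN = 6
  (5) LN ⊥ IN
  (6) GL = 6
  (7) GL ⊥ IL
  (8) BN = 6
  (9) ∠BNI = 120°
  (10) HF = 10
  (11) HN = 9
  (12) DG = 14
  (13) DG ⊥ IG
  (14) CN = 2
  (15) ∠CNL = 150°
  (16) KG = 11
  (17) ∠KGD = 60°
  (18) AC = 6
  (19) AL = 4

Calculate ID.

Step 1: By the law of cosines on triangle LNI: LI² = 6² + 4² − 2·6·4·cos(90°) = 52, so LI = 2·√13.
Step 2: By the law of cosines on triangle GLI: GI² = 6² + (2·√13)² − 2·6·2·√13·cos(90°) = 88, so GI = 2·√22.
Step 3: By the law of cosines on triangle IGD: ID² = (2·√22)² + 14² − 2·2·√22·14·cos(90°) = 284, so ID = 2·√71.

Therefore, the length of ID = 2·√71.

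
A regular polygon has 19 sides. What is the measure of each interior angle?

Each interior angle of a regular n-gon is (n - 2) * 180 / n.
For n = 19: (19 - 2) * 180 / 19 = 3060/19 = 3060/19 degrees.

3060/19 degrees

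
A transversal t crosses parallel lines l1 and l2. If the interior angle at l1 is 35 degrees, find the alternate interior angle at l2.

Alternate interior angles lie on opposite sides of the transversal, between the parallel lines.
By the alternate interior angle theorem, they are equal: 35 degrees.

35 degrees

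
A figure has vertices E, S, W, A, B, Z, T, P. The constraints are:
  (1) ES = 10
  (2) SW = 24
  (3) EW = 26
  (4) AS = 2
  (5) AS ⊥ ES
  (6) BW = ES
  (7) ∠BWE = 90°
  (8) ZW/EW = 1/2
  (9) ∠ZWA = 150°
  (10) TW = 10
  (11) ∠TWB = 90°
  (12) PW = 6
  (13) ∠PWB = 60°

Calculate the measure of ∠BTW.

From the given relations: BW = ES = 10.
Step 1: By the law of cosines on triangle TWB: TB² = 10² + 10² − 2·10·10·cos(90°) = 200, so TB = 10·√2.
Step 2: By the inverse law of cosines on triangle BTW: cos(∠BTW) = ((10·√2)² + 10² − 10²) / (2·10·√2·10) = 200/282.84 = 0.7071, so ∠BTW = 45°.

Therefore, the measure of angle ∠BTW = 45°.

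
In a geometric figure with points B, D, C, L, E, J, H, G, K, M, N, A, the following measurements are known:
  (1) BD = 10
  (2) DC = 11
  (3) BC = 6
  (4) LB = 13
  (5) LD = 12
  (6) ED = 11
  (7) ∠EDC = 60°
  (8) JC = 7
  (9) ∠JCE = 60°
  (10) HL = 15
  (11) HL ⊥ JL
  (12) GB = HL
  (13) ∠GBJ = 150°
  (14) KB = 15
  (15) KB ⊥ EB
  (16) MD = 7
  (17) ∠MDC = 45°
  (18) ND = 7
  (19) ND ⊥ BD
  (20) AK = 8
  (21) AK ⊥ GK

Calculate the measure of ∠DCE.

Step 1: By the law of cosines on triangle CDE: CE² = 11² + 11² − 2·11·11·cos(60°) = 121, so CE = 11.
Step 2: By the inverse law of cosines on triangle DCE: cos(∠DCE) = (11² + 11² − 11²) / (2·11·11) = 121/242 = 0.5, so ∠DCE = 60°.

Therefore, the measure of angle ∠DCE = 60°.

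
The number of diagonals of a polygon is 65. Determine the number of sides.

Using d = n(n - 3)/2, we solve 65 = n(n - 3)/2.
So n(n - 3) = 130.
Testing n = 13: 13 * 10 = 130 = 130. Correct.
The polygon has 13 sides.

13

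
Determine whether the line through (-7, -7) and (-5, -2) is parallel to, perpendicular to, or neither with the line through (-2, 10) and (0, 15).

Slope of line 1: m1 = (-2 - -7)/(-5 - -7) = 5/2 = 5/2
Slope of line 2: m2 = (15 - 10)/(0 - -2) = 5/2 = 5/2
Since m1 = m2 = 5/2, the lines are parallel.

Parallel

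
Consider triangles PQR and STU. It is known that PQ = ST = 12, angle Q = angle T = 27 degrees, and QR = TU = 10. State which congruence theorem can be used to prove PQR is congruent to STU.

The given information provides:
PQ = ST = 12, angle Q = angle T = 27 degrees, and QR = TU = 10
This matches the SAS congruence theorem.
Two pairs of corresponding sides and the included angle are equal (Side-Angle-Side).

SAS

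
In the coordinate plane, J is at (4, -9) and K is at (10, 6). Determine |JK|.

d = sqrt((10 - 4)^2 + (6 - -9)^2)
d = sqrt(6^2 + 15^2)
d = sqrt(36 + 225)
d = sqrt(261) = 3*sqrt(29)

3*sqrt(29)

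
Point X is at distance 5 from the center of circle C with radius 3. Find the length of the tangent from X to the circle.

Let T be the point of tangency. Then CT ⊥ XT (radius ⊥ tangent).
In right triangle CTX: CX² = CT² + XT²
5² = 3² + XT²
XT² = 16, XT = 4

4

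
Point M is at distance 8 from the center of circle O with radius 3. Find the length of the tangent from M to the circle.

The tangent, radius, and line from the external point to the center form a right triangle.
The right angle is where the tangent meets the radius.
By the Pythagorean theorem: tangent² + 3² = 8²
tangent² = 64 - 9 = 55
tangent = sqrt(55)

sqrt(55)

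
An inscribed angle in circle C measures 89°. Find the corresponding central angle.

Central angle = 2 × 89° = 178° (inscribed angle theorem).

178°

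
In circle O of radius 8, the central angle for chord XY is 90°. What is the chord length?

Drop a perpendicular from the center to the chord, bisecting both the chord and the central angle.
Each half-chord = r sin(θ/2) = 8 sin(45°).
The full chord = 2 × 8 × sin(45°) = 8*sqrt(2).

8*sqrt(2)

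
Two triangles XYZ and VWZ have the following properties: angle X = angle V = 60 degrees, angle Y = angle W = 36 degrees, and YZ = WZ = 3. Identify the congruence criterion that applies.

Consider the given information: angle X = angle V = 60 degrees, angle Y = angle W = 36 degrees, and YZ = WZ = 3
This is not SAS or ASA: SAS requires two sides and the included angle between them. ASA requires two angles and the side between them.
The correct criterion is AAS. Two pairs of corresponding angles and a non-included side are equal (Angle-Angle-Side).

AAS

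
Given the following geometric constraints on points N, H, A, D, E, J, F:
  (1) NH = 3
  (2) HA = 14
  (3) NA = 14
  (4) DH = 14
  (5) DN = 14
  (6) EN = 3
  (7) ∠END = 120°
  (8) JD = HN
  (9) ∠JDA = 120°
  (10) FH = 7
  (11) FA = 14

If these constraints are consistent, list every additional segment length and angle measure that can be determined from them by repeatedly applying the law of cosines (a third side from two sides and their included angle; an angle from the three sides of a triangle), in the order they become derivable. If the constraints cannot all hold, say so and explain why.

The constraints are consistent. Derivable facts, in order:
After 1 step:
- DE ≈ 15.72
- ∠AFH = 75.52°
- ∠AHF = 75.52°
- ∠AHN = 83.85°
- ∠ANH = 83.85°
- ∠DHN = 83.85°
- ∠DNH = 83.85°
- ∠FAH = 28.96°
- ∠HAN = 12.3°
- ∠HDN = 12.3°
After 2 steps:
- ∠DEN = 50.48°
- ∠EDN = 9.52°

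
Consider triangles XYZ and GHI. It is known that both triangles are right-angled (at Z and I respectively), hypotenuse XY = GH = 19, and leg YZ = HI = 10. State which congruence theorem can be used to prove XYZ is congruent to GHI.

Consider the given information: both triangles are right-angled (at Z and I respectively), hypotenuse XY = GH = 19, and leg YZ = HI = 10
This is not ASA or AAS: ASA requires two angles and the side between them. AAS requires two angles and a non-included side.
The correct criterion is HL. The hypotenuse and one leg of two right triangles are equal (Hypotenuse-Leg).

HL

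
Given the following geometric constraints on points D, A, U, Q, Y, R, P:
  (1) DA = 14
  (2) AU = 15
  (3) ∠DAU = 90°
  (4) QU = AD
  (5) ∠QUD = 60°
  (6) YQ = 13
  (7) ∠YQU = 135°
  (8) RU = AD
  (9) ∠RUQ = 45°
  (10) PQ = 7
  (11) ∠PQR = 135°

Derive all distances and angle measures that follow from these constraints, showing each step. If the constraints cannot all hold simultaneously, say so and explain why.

The constraints are consistent.

From the given relations:
  QU = AD = 14
  RU = AD = 14

Step 1: From DA = 14, AU = 15, and ∠DAU = 90°, by the law of cosines:
  DU² = DA² + AU² - 2·DA·AU·cos(90°) = 196 + 225 - 0 = 421
  DU ≈ 20.52

Step 2: From UQ = 14, QY = 13, and ∠UQY = 135°, by the law of cosines:
  UY² = UQ² + QY² - 2·UQ·QY·cos(135°) = 196 + 169 + 257.4 = 622.4
  UY ≈ 24.95

Step 3: From QU = 14, UR = 14, and ∠QUR = 45°, by the law of cosines:
  QR² = QU² + UR² - 2·QU·UR·cos(45°) = 196 + 196 - 277.2 = 114.8
  QR ≈ 10.72

Step 4: From DU = 20.52, UQ = 14, and ∠DUQ = 60°, by the law of cosines:
  DQ² = DU² + UQ² - 2·DU·UQ·cos(60°) = 421 + 196 - 287.3 = 329.7
  DQ ≈ 18.16

Step 5: From RQ = 10.72, QP = 7, and ∠RQP = 135°, by the law of cosines:
  RP² = RQ² + QP² - 2·RQ·QP·cos(135°) = 114.8 + 49 + 106.1 = 269.9
  RP ≈ 16.43

Step 6: From DA = 14, DU = 20.52, AU = 15, by the inverse law of cosines:
  cos(∠ADU) = (DA² + DU² - AU²) / (2·DA·DU)
  ∠ADU = 46.97°

Step 7: From UA = 15, UD = 20.52, AD = 14, by the inverse law of cosines:
  cos(∠AUD) = (UA² + UD² - AD²) / (2·UA·UD)
  ∠AUD = 43.03°

Step 8: From UQ = 14, UY = 24.95, QY = 13, by the inverse law of cosines:
  cos(∠QUY) = (UQ² + UY² - QY²) / (2·UQ·UY)
  ∠QUY = 21.62°

Step 9: From QR = 10.72, QU = 14, RU = 14, by the inverse law of cosines:
  cos(∠RQU) = (QR² + QU² - RU²) / (2·QR·QU)
  ∠RQU = 67.5°

Step 10: From YQ = 13, YU = 24.95, QU = 14, by the inverse law of cosines:
  cos(∠QYU) = (YQ² + YU² - QU²) / (2·YQ·YU)
  ∠QYU = 23.38°

Step 11: From RQ = 10.72, RU = 14, QU = 14, by the inverse law of cosines:
  cos(∠QRU) = (RQ² + RU² - QU²) / (2·RQ·RU)
  ∠QRU = 67.5°

Step 12: From DQ = 18.16, DU = 20.52, QU = 14, by the inverse law of cosines:
  cos(∠QDU) = (DQ² + DU² - QU²) / (2·DQ·DU)
  ∠QDU = 41.89°

Step 13: From QD = 18.16, QU = 14, DU = 20.52, by the inverse law of cosines:
  cos(∠DQU) = (QD² + QU² - DU²) / (2·QD·QU)
  ∠DQU = 78.11°

Step 14: From RP = 16.43, RQ = 10.72, PQ = 7, by the inverse law of cosines:
  cos(∠PRQ) = (RP² + RQ² - PQ²) / (2·RP·RQ)
  ∠PRQ = 17.54°

Step 15: From PQ = 7, PR = 16.43, QR = 10.72, by the inverse law of cosines:
  cos(∠QPR) = (PQ² + PR² - QR²) / (2·PQ·PR)
  ∠QPR = 27.46°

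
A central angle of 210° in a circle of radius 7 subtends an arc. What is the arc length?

Arc length = 2πr × θ/360
= 2π × 7 × 7/12
= 49*pi/6

49*pi/6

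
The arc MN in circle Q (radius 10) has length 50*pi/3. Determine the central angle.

The full circumference is 2πr = 20*pi.
The arc is 50*pi/3 / 20*pi = 5/6 of the full circle.
So the central angle = 5/6 × 360° = 300°.

300°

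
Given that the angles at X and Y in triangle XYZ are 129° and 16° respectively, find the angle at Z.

The interior angles sum to 180°: angle Z = 180 - 129 - 16 = 35°.
The triangle is obtuse (angles 129°, 16°, 35°).

35 degrees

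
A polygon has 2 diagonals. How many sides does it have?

Using d = n(n - 3)/2, we solve 2 = n(n - 3)/2.
So n(n - 3) = 4.
Testing n = 4: 4 * 1 = 4 = 4. Correct.
The polygon has 4 sides.

4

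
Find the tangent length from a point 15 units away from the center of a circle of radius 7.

The tangent, radius, and line from the external point to the center form a right triangle.
The right angle is where the tangent meets the radius.
By the Pythagorean theorem: tangent² + 7² = 15²
tangent² = 225 - 49 = 176
tangent = 4*sqrt(11)

4*sqrt(11)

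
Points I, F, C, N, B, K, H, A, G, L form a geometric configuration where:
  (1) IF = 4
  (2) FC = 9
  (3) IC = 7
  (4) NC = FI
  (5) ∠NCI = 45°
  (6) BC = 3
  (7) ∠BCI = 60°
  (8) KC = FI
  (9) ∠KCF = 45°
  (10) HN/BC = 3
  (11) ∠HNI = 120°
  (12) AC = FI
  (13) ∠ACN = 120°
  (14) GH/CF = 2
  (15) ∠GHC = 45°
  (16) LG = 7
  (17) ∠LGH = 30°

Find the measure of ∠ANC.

From the given relations: NC = FI = 4; AC = FI = 4.
Step 1: By the law of cosines on triangle NCA: NA² = 4² + 4² − 2·4·4·cos(120°) = 48, so NA = 4·√3.
Step 2: By the inverse law of cosines on triangle ANC: cos(∠ANC) = ((4·√3)² + 4² − 4²) / (2·4·√3·4) = 48/55.43 = 0.866, so ∠ANC = 30°.

Therefore, the measure of angle ∠ANC = 30°.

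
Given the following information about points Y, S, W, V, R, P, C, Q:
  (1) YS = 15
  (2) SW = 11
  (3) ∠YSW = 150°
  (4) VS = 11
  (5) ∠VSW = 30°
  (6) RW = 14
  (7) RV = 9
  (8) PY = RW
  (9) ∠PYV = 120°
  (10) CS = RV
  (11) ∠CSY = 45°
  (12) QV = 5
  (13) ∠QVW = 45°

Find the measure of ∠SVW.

Step 1: By the law of cosines on triangle VSW: VW² = 11² + 11² − 2·11·11·cos(30°) = 32.42, so VW ≈ 5.69.
Step 2: By the inverse law of cosines on triangle SVW: cos(∠SVW) = (11² + 5.69² − 11²) / (2·11·5.69) = 32.42/125.27 = 0.2588, so ∠SVW = 75°.

Therefore, the measure of angle ∠SVW = 75°.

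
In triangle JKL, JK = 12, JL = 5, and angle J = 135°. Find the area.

Area = (1/2)(12)(5) sin(135°) = (1/2)(12)(5)(sqrt(2)/2) = 15*sqrt(2)

15*sqrt(2)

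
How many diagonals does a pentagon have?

The number of diagonals in an n-gon is n(n - 3)/2.
For n = 5: 5(5 - 3)/2 = 5 × 2 / 2 = 5.

5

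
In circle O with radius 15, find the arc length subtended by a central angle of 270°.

The full circumference is 2πr = 2π(15) = 30*pi.
The arc spans 270° out of 360°, which is a fraction of 3/4.
Arc length = 30*pi × 3/4 = 45*pi/2.

45*pi/2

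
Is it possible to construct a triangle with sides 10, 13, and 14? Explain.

Sort the sides: 10, 13, 14.
It suffices to check that the sum of the two smallest exceeds the largest:
10 + 13 = 23 > 14. ✓
Yes, a valid triangle can be formed.

Yes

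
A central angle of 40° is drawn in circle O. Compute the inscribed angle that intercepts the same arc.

An inscribed angle intercepts an arc from a point on the circle, while the central angle intercepts the same arc from the center.
The inscribed angle is always half the central angle: 40° / 2 = 20°.

20°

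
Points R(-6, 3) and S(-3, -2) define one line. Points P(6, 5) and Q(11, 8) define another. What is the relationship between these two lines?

Slope of line 1: m1 = (-2 - 3)/(-3 - -6) = -5/3 = -5/3
Slope of line 2: m2 = (8 - 5)/(11 - 6) = 3/5 = 3/5
m1 * m2 = -1, so perpendicular.

Perpendicular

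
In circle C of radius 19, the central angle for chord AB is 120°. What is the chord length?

Chord length = 2r sin(θ/2)
= 2 × 19 × sin(120°/2)
= 2 × 19 × sin(60°)
= 19*sqrt(3)

19*sqrt(3)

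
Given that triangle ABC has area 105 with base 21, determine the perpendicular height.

Area = (1/2) * base * height
height = 2 * Area / base
height = 2 * 105 / 21
height = 210 / 21
height = 10

10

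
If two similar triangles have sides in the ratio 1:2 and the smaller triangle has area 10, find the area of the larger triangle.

For similar figures, the area ratio equals the square of the side ratio.
Side ratio (the smaller triangle to the larger triangle) = 1:2, so area ratio = 1^2:2^2 = 1:4.
If the area of the smaller triangle is 10, then the area of the larger triangle = 10 * (4/1) = 40.

40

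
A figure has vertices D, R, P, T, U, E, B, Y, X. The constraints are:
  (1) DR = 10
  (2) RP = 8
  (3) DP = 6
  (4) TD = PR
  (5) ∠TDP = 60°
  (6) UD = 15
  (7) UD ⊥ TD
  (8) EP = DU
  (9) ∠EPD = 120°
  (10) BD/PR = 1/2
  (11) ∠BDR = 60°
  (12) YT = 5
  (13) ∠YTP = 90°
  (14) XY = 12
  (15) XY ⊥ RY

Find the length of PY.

From the given relations: TD = PR = 8.
Step 1: By the law of cosines on triangle PDT: PT² = 6² + 8² − 2·6·8·cos(60°) = 52, so PT = 2·√13.
Step 2: By the law of cosines on triangle PTY: PY² = (2·√13)² + 5² − 2·2·√13·5·cos(90°) = 77, so PY = √77.

Therefore, the length of PY = √77.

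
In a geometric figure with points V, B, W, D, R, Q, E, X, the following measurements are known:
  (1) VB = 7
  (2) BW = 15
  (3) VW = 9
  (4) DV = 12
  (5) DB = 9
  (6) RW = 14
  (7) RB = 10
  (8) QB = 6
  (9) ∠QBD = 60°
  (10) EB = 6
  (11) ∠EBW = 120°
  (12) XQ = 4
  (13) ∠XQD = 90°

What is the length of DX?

Step 1: By the law of cosines on triangle DBQ: DQ² = 9² + 6² − 2·9·6·cos(60°) = 63, so DQ = 3·√7.
Step 2: By the law of cosines on triangle DQX: DX² = (3·√7)² + 4² − 2·3·√7·4·cos(90°) = 79, so DX = √79.

Therefore, the length of DX = √79.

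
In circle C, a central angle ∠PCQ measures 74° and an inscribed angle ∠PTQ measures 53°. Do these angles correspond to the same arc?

By the inscribed angle theorem, the inscribed angle for a central angle of 74° should be 74° / 2 = 37°.
The given inscribed angle is 53°, which does not equal 37°.
Therefore, no, they do not correspond to the same arc.

No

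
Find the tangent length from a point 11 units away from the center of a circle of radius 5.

Let T be the point of tangency. Then OT ⊥ AT (radius ⊥ tangent).
In right triangle OTA: OA² = OT² + AT²
11² = 5² + AT²
AT² = 96, AT = 4*sqrt(6)

4*sqrt(6)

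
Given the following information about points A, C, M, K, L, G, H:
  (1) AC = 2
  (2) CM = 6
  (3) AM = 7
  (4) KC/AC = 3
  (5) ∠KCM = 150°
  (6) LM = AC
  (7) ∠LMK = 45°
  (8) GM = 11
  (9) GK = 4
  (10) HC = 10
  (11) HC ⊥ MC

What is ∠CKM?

From the given relations: KC = 3·AC = 3·2 = 6.
Step 1: By the law of cosines on triangle KCM: KM² = 6² + 6² − 2·6·6·cos(150°) = 134.35, so KM ≈ 11.59.
Step 2: By the inverse law of cosines on triangle CKM: cos(∠CKM) = (6² + 11.59² − 6²) / (2·6·11.59) = 134.35/139.09 = 0.9659, so ∠CKM = 15°.

Therefore, the measure of angle ∠CKM = 15°.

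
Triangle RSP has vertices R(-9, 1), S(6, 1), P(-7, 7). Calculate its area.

Using the Shoelace formula for a triangle:
Area = (1/2)|x0(y1 - y2) + x1(y2 - y0) + x2(y0 - y1)|
Area = (1/2)|-9(1 - 7) + 6(7 - 1) + -7(1 - 1)|
Area = (1/2)|54 + 36 + 0|
Area = (1/2)|90|
Area = (1/2)(90)
Area = 45

45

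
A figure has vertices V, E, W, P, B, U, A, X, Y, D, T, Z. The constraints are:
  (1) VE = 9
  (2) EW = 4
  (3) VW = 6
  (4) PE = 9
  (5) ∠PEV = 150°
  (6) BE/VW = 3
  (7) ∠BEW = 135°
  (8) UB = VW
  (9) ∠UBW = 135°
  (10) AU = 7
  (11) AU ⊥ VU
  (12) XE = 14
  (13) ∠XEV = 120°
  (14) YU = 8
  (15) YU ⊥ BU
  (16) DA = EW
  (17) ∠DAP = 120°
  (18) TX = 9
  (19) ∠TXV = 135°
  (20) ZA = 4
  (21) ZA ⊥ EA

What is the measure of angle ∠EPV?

Step 1: By the law of cosines on triangle PEV: PV² = 9² + 9² − 2·9·9·cos(150°) = 302.3, so PV ≈ 17.39.
Step 2: By the inverse law of cosines on triangle EPV: cos(∠EPV) = (9² + 17.39² − 9²) / (2·9·17.39) = 302.3/312.96 = 0.9659, so ∠EPV = 15°.

Therefore, the measure of angle ∠EPV = 15°.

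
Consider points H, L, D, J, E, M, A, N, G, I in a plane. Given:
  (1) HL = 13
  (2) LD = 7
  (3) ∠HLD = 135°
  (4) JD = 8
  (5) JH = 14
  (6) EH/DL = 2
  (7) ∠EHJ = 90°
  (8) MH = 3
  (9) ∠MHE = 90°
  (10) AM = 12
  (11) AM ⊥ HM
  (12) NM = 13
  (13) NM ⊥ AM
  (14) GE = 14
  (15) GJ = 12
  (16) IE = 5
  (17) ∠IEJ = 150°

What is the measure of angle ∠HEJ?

From the given relations: EH = 2·DL = 2·7 = 14.
Step 1: By the law of cosines on triangle EHJ: EJ² = 14² + 14² − 2·14·14·cos(90°) = 392, so EJ = 14·√2.
Step 2: By the inverse law of cosines on triangle HEJ: cos(∠HEJ) = (14² + (14·√2)² − 14²) / (2·14·14·√2) = 392/554.37 = 0.7071, so ∠HEJ = 45°.

Therefore, the measure of angle ∠HEJ = 45°.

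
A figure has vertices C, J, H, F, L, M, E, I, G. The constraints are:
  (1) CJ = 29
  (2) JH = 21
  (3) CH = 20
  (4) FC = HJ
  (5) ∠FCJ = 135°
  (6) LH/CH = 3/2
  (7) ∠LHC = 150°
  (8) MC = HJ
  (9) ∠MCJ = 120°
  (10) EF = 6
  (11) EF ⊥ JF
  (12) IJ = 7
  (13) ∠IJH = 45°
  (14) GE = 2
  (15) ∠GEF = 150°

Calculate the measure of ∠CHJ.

Step 1: By the inverse law of cosines on triangle CHJ: cos(∠CHJ) = (20² + 21² − 29²) / (2·20·21) = 0/840 = 0, so ∠CHJ = 90°.

Therefore, the measure of angle ∠CHJ = 90°.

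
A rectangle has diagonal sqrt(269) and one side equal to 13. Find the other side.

b = sqrt(d^2 - a^2) = sqrt(269 - 169) = sqrt(100) = 10

10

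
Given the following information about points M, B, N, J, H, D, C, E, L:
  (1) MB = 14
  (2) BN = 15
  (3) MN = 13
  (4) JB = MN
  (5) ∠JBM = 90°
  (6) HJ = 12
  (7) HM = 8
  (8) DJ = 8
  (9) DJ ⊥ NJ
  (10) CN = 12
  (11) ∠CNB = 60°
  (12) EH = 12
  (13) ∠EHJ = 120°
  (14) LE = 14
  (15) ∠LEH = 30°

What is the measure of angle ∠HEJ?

Step 1: By the law of cosines on triangle EHJ: EJ² = 12² + 12² − 2·12·12·cos(120°) = 432, so EJ = 12·√3.
Step 2: By the inverse law of cosines on triangle HEJ: cos(∠HEJ) = (12² + (12·√3)² − 12²) / (2·12·12·√3) = 432/498.83 = 0.866, so ∠HEJ = 30°.

Therefore, the measure of angle ∠HEJ = 30°.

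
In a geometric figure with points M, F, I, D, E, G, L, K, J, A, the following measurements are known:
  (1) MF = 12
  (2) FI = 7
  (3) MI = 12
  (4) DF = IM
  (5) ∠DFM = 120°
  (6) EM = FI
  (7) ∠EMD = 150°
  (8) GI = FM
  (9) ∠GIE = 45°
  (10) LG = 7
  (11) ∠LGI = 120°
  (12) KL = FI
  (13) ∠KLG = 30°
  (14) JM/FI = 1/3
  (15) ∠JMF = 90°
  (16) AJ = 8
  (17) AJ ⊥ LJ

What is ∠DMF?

From the given relations: DF = IM = 12.
Step 1: By the law of cosines on triangle MFD: MD² = 12² + 12² − 2·12·12·cos(120°) = 432, so MD = 12·√3.
Step 2: By the inverse law of cosines on triangle DMF: cos(∠DMF) = ((12·√3)² + 12² − 12²) / (2·12·√3·12) = 432/498.83 = 0.866, so ∠DMF = 30°.

Therefore, the measure of angle ∠DMF = 30°.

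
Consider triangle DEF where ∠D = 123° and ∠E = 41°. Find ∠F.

Let angle F = x. Then 123 + 41 + x = 180.
x = 180 - 164 = 16 degrees.

16 degrees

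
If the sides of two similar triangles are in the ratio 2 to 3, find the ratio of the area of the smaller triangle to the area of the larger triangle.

Area scales with the square of linear dimensions. If every length is multiplied by 2/3, then the area is multiplied by (2/3)^2 = 4/9.
The area ratio is 4:9.

4:9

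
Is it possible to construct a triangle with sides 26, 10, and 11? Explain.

Check the triangle inequality: 10 + 11 = 21 ≤ 26.
Since the sum of two sides does not exceed the third, no triangle can be formed.

No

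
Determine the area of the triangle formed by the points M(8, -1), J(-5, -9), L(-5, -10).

Using the Shoelace formula for a triangle:
Area = (1/2)|x0(y1 - y2) + x1(y2 - y0) + x2(y0 - y1)|
Area = (1/2)|8(-9 - -10) + -5(-10 - -1) + -5(-1 - -9)|
Area = (1/2)|8 + 45 + -40|
Area = (1/2)|13|
Area = (1/2)(13)
Area = 13/2

13/2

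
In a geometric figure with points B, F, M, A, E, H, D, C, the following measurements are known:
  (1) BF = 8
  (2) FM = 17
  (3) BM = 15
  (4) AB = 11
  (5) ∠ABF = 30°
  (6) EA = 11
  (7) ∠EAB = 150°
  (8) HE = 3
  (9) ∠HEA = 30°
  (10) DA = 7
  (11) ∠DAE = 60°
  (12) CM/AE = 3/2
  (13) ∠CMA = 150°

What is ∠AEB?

Step 1: By the law of cosines on triangle EAB: EB² = 11² + 11² − 2·11·11·cos(150°) = 451.58, so EB ≈ 21.25.
Step 2: By the inverse law of cosines on triangle AEB: cos(∠AEB) = (11² + 21.25² − 11²) / (2·11·21.25) = 451.58/467.51 = 0.9659, so ∠AEB = 15°.

Therefore, the measure of angle ∠AEB = 15°.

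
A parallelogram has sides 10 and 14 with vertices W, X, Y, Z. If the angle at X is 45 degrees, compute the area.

Area = 10 * 14 * sin(45°) = 140 * sqrt(2)/2 = 70*sqrt(2)

70*sqrt(2)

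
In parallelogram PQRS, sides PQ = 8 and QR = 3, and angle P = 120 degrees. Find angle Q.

Consecutive angles are supplementary: angle Q = 180 - 120 = 60 degrees.

60 degrees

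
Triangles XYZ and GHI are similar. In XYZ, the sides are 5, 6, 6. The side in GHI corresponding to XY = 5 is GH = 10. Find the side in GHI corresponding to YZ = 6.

Since the triangles are similar, the ratio of corresponding sides is constant.
Scale factor k = GH / XY = 10 / 5 = 2
HI = k * YZ = 2 * 6 = 12

12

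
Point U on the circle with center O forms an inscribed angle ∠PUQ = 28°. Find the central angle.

By the inscribed angle theorem, the central angle is twice the inscribed angle.
Central angle = 2 × 28° = 56°

56°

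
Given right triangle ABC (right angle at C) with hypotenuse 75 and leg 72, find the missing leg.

BC = sqrt(75^2 - 72^2) = sqrt(441) = 21

21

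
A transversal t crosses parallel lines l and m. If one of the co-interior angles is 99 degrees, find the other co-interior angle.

Co-interior (same-side interior) angles are between the parallel lines on the same side of the transversal.
Unlike corresponding or alternate interior angles, they are supplementary rather than equal.
So the angle = 180 - 99 = 81 degrees.

81 degrees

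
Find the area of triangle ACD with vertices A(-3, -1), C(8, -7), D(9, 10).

The Shoelace formula computes the area from vertex coordinates by summing cross products.
For vertices (-3,-1), (8,-7), (9,10):
Signed sum = -3*-7 - 8*-1 + 8*10 - 9*-7 + 9*-1 - -3*10
= 29 + 143 + 21 = 193
Area = (1/2)|193| = 193/2.

193/2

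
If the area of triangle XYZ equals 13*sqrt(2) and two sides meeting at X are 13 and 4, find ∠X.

sin(C) = 2 * 13*sqrt(2) / (13 * 4) = sqrt(2)/2, so C = arcsin(sqrt(2)/2) = 45°.
Since sin(180° - C) = sin(C), the obtuse angle 135° gives the same area, so C = 45° or C = 135°.

45° or 135°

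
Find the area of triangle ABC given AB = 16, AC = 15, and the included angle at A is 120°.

When two sides and the included angle are known, the area formula is (1/2)ab sin(C).
The height from one side to the opposite vertex is 15 sin(120°) = 15*sqrt(3)/2.
Area = (1/2) * 16 * 15*sqrt(3)/2 = 60*sqrt(3).

60*sqrt(3)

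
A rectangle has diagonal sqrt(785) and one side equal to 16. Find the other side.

b = sqrt(d^2 - a^2) = sqrt(785 - 256) = sqrt(529) = 23

23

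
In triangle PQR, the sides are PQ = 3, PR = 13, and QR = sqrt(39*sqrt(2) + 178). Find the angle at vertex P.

cos(P) = (3² + 13² - (sqrt(39*sqrt(2) + 178))²) / (2 × 3 × 13) = -sqrt(2)/2, so P = arccos(-sqrt(2)/2) = 135°.

135°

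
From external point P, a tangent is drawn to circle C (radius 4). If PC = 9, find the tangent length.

The tangent, radius, and line from the external point to the center form a right triangle.
The right angle is where the tangent meets the radius.
By the Pythagorean theorem: tangent² + 4² = 9²
tangent² = 81 - 16 = 65
tangent = sqrt(65)

sqrt(65)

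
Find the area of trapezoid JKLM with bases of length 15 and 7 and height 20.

Area = (15 + 7) * 20 / 2 = 440 / 2 = 220

220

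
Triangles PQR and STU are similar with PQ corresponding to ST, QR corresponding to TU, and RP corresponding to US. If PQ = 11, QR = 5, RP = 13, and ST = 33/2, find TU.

k = 33/2/11 = 3/2. TU = 3/2 * 5 = 15/2.

15/2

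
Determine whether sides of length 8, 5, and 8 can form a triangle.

Yes.
The triangle inequality requires that the sum of any two sides exceeds the third.
Here 5 + 8 = 13 > 8, so the condition is met.

Yes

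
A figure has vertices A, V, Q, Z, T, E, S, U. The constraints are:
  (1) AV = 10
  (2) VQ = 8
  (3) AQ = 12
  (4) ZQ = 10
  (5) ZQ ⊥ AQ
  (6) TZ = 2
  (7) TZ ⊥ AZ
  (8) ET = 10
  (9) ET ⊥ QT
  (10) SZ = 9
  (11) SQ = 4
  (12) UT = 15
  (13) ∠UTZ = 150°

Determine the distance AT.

Step 1: By the law of cosines on triangle ZQA: ZA² = 10² + 12² − 2·10·12·cos(90°) = 244, so ZA = 2·√61.
Step 2: By the law of cosines on triangle AZT: AT² = (2·√61)² + 2² − 2·2·√61·2·cos(90°) = 248, so AT = 2·√62.

Therefore, the length of AT = 2·√62.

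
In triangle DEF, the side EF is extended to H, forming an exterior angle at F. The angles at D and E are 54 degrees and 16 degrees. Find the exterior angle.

By the exterior angle theorem, an exterior angle of a triangle equals the sum of the two remote interior angles.
Exterior angle = angle D + angle E
Exterior angle = 54 + 16 = 70 degrees

70 degrees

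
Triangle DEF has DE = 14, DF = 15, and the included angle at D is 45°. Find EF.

Law of cosines: EF^2 = 14^2 + 15^2 - 2(14)(15)cos(45°) = 421 - 210*sqrt(2), so EF = sqrt(421 - 210*sqrt(2)).

sqrt(421 - 210*sqrt(2))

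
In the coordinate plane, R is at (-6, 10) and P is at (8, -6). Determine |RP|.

The horizontal distance is |8 - -6| = 14 and the vertical distance is |-6 - 10| = 16.
By the Pythagorean theorem, d = sqrt(14^2 + 16^2) = sqrt(452) = 2*sqrt(113).

2*sqrt(113)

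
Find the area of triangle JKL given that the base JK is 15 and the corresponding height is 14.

Area = (1/2) * base * height
Area = (1/2) * 15 * 14
Area = 105

105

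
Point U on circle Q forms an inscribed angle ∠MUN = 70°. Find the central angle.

Central angle = 2 × 70° = 140° (inscribed angle theorem).

140°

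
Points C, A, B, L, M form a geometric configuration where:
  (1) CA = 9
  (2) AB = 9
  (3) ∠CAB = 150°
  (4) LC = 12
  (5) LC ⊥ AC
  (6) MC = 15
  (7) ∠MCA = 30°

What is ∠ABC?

Step 1: By the law of cosines on triangle BAC: BC² = 9² + 9² − 2·9·9·cos(150°) = 302.3, so BC ≈ 17.39.
Step 2: By the inverse law of cosines on triangle ABC: cos(∠ABC) = (9² + 17.39² − 9²) / (2·9·17.39) = 302.3/312.96 = 0.9659, so ∠ABC = 15°.

Therefore, the measure of angle ∠ABC = 15°.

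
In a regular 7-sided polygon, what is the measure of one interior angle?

Each interior angle of a regular n-gon is (n - 2) * 180 / n.
For n = 7: (7 - 2) * 180 / 7 = 900/7 = 900/7 degrees.

900/7 degrees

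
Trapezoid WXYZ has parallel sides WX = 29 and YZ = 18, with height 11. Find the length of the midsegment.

The midsegment of a trapezoid = (base1 + base2) / 2
midsegment = (29 + 18) / 2
midsegment = 47 / 2
midsegment = 47/2

47/2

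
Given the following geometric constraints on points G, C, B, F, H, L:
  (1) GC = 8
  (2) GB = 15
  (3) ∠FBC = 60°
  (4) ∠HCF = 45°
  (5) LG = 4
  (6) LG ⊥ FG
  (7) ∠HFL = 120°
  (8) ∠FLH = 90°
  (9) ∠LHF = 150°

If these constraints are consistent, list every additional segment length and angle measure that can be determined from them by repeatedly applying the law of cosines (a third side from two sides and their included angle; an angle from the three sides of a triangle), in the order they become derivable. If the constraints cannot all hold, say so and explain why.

These constraints are not satisfiable: (7), (8) and (9) are the three interior angles of triangle HFL, which must sum to 180°, but 120° + 90° + 150° = 360°. No planar figure meets all of them, so nothing further can be derived.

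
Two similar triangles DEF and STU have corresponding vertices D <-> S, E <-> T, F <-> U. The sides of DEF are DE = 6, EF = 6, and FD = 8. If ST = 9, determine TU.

k = 9/6 = 3/2. TU = 3/2 * 6 = 9.

9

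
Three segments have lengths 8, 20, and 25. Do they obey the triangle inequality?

Yes.
The triangle inequality requires that the sum of any two sides exceeds the third.
Here 8 + 20 = 28 > 25, so the condition is met.

Yes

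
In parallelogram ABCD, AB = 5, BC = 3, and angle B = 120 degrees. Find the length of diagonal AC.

The diagonal of a parallelogram can be found by treating two adjacent sides and the diagonal as a triangle.
Applying the law of cosines with sides 5, 3 and included angle 120°:
d^2 = 25 + 9 - 30*cos(120°) = 49
d = 7

7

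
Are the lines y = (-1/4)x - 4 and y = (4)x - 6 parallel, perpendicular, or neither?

Slope of line 1: m1 = -1/4
Slope of line 2: m2 = 4
Two lines are perpendicular when the product of their slopes is -1 (negative reciprocals).
m1 * m2 = (-1/4) * (4) = -1, confirming perpendicularity.

Perpendicular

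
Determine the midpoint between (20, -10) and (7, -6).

M = ((x₁ + x₂)/2, (y₁ + y₂)/2)
= ((20 + 7)/2, (-10 + -6)/2)
= (27/2, -16/2) = (27/2, -8)

(27/2, -8)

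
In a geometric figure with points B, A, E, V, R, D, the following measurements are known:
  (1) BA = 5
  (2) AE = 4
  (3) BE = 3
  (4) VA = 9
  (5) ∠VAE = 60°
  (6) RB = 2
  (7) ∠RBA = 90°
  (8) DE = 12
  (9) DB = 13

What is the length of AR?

Step 1: By the law of cosines on triangle ABR: AR² = 5² + 2² − 2·5·2·cos(90°) = 29, so AR = √29.

Therefore, the length of AR = √29.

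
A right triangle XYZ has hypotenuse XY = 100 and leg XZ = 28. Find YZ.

Rearranging the Pythagorean theorem to solve for the unknown leg:
leg^2 = hypotenuse^2 - known_leg^2 = 10000 - 784 = 9216
leg = sqrt(9216) = 96.

96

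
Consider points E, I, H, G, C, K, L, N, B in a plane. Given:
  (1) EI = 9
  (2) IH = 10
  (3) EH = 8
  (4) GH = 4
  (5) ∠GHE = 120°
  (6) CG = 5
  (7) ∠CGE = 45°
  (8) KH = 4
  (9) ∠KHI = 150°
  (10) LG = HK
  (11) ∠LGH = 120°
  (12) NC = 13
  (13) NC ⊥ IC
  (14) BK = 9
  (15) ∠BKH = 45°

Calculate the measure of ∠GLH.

From the given relations: LG = HK = 4.
Step 1: By the law of cosines on triangle LGH: LH² = 4² + 4² − 2·4·4·cos(120°) = 48, so LH = 4·√3.
Step 2: By the inverse law of cosines on triangle GLH: cos(∠GLH) = (4² + (4·√3)² − 4²) / (2·4·4·√3) = 48/55.43 = 0.866, so ∠GLH = 30°.

Therefore, the measure of angle ∠GLH = 30°.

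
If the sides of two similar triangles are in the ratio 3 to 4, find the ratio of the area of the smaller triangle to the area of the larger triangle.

The ratio of areas of similar triangles equals the square of the side ratio.
Side ratio = 3:4
Area ratio = (3/4)^2 = 9/16 = 9:16

9:16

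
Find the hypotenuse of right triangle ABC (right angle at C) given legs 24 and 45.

In a right triangle, the square of the hypotenuse equals the sum of the squares of the two legs.
The legs are 24 and 45, so the hypotenuse = sqrt(576 + 2025) = sqrt(2601) = 51.

51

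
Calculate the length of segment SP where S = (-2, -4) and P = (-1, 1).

The horizontal distance is |-1 - -2| = 1 and the vertical distance is |1 - -4| = 5.
By the Pythagorean theorem, d = sqrt(1^2 + 5^2) = sqrt(26).

sqrt(26)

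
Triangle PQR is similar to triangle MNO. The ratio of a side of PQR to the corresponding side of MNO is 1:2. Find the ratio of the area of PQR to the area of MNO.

Area scales with the square of linear dimensions. If every length is multiplied by 1/2, then the area is multiplied by (1/2)^2 = 1/4.
The area ratio is 1:4.

1:4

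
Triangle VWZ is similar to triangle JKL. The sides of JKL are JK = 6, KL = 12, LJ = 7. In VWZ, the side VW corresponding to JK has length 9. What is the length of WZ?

Since the triangles are similar, the ratio of corresponding sides is constant.
Scale factor k = VW / JK = 9 / 6 = 3/2
WZ = k * KL = 3/2 * 12 = 18

18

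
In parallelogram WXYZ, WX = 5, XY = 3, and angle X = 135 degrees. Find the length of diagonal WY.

The diagonal of a parallelogram can be found by treating two adjacent sides and the diagonal as a triangle.
Applying the law of cosines with sides 5, 3 and included angle 135°:
d^2 = 25 + 9 - 30*cos(135°) = 15*sqrt(2) + 34
d = sqrt(15*sqrt(2) + 34)

sqrt(15*sqrt(2) + 34)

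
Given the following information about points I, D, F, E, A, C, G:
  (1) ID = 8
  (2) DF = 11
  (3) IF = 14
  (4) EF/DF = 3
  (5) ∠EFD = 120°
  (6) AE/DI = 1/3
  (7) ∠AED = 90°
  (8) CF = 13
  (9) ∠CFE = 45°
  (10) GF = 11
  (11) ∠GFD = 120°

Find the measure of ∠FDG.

Step 1: By the law of cosines on triangle DFG: DG² = 11² + 11² − 2·11·11·cos(120°) = 363, so DG = 11·√3.
Step 2: By the inverse law of cosines on triangle FDG: cos(∠FDG) = (11² + (11·√3)² − 11²) / (2·11·11·√3) = 363/419.16 = 0.866, so ∠FDG = 30°.

Therefore, the measure of angle ∠FDG = 30°.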